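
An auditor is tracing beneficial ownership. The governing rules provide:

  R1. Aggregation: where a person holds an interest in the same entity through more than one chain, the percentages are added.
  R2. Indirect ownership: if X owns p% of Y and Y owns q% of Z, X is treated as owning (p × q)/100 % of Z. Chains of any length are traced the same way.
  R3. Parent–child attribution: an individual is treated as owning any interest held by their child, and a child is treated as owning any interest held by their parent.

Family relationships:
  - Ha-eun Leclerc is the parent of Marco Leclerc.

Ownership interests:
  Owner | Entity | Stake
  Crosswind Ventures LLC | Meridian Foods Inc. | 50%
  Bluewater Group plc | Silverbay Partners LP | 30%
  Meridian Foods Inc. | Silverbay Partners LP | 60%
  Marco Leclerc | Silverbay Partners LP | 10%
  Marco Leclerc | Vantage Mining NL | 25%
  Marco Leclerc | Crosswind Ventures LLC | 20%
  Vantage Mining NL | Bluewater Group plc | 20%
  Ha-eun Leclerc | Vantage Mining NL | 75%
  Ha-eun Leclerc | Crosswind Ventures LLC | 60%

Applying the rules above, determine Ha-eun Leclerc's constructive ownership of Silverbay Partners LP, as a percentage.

By parent–child attribution (R3), Ha-eun Leclerc is treated as also owning Marco Leclerc's interest in Vantage Mining NL, giving 75% + 25% = 100%.
By parent–child attribution (R3), Ha-eun Leclerc is treated as also owning Marco Leclerc's interest in Crosswind Ventures LLC, giving 60% + 20% = 80%.
By parent–child attribution (R3), Ha-eun Leclerc is treated as owning Marco Leclerc's 10% interest in Silverbay Partners LP.
Chain via Vantage Mining NL → Bluewater Group plc (R2): 100% × 20% × 30% = 6% of Silverbay Partners LP.
Chain via Crosswind Ventures LLC → Meridian Foods Inc. (R2): 80% × 50% × 60% = 24% of Silverbay Partners LP.
Direct interest in Silverbay Partners LP: 10%.
Aggregating (R1): 6% + 24% + 10% = 40%.

40%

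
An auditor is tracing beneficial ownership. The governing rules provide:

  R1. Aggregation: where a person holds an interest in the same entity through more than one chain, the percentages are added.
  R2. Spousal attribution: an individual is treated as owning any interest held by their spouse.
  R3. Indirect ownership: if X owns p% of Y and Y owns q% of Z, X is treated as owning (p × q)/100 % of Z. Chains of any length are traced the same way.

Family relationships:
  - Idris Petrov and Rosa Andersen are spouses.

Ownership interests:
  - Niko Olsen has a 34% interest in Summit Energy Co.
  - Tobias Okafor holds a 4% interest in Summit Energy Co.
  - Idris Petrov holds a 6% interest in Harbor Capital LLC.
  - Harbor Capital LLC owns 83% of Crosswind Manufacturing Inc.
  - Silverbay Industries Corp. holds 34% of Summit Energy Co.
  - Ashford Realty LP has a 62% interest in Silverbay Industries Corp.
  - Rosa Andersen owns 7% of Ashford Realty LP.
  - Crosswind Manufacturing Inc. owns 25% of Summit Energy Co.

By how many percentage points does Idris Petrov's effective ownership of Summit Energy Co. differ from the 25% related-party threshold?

By spousal attribution (R2), Idris Petrov is treated as owning Rosa Andersen's 7% interest in Ashford Realty LP.
Chain via Harbor Capital LLC → Crosswind Manufacturing Inc. (R3): 6% × 83% × 25% = 1.245% of Summit Energy Co.
Chain via Ashford Realty LP → Silverbay Industries Corp. (R3): 7% × 62% × 34% = 1.4756% of Summit Energy Co.
Aggregating (R1): 1.245% + 1.4756% = 2.7206%.
2.7206% falls short of the 25% threshold by 22.2794 percentage points.

22.2794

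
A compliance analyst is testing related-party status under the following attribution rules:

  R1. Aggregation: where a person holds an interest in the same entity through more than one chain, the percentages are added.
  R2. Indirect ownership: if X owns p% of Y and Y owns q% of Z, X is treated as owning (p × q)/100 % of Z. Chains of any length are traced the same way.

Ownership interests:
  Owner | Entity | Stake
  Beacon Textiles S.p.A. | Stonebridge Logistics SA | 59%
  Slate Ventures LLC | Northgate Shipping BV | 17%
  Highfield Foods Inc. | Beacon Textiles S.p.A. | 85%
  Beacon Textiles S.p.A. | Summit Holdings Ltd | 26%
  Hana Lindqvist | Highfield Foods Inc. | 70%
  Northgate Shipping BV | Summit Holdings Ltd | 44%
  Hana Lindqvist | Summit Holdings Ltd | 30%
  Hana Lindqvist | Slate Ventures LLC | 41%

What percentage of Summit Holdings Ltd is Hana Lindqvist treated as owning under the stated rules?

Chain via Slate Ventures LLC → Northgate Shipping BV (R2): 41% × 17% × 44% = 3.0668% of Summit Holdings Ltd.
Chain via Highfield Foods Inc. → Beacon Textiles S.p.A. (R2): 70% × 85% × 26% = 15.47% of Summit Holdings Ltd.
Direct interest in Summit Holdings Ltd: 30%.
Aggregating (R1): 3.0668% + 15.47% + 30% = 48.5368%.

48.5368%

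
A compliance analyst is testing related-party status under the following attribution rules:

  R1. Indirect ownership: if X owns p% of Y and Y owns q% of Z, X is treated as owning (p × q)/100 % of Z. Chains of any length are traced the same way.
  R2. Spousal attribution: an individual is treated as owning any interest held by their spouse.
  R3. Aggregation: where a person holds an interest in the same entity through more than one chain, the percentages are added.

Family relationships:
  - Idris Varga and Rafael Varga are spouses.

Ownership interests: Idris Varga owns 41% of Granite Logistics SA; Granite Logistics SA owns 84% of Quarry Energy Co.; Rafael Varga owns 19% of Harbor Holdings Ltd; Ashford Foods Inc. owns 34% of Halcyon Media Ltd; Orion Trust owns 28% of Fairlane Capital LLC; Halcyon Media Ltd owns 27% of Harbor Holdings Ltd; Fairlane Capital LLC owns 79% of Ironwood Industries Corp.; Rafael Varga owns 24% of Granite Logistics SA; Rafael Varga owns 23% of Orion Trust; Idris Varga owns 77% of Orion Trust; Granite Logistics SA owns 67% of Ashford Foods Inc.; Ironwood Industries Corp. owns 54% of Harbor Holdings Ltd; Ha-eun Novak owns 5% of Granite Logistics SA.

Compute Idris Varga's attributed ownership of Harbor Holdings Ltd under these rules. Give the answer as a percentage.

34.94269%

By spousal attribution (R2), Idris Varga is treated as also owning Rafael Varga's interest in Granite Logistics SA, giving 41% + 24% = 65%.
By spousal attribution (R2), Idris Varga is treated as also owning Rafael Varga's interest in Orion Trust, giving 77% + 23% = 100%.
By spousal attribution (R2), Idris Varga is treated as owning Rafael Varga's 19% interest in Harbor Holdings Ltd.
Chain via Granite Logistics SA → Ashford Foods Inc. → Halcyon Media Ltd (R1): 65% × 67% × 34% × 27% = 3.99789% of Harbor Holdings Ltd.
Chain via Orion Trust → Fairlane Capital LLC → Ironwood Industries Corp. (R1): 100% × 28% × 79% × 54% = 11.9448% of Harbor Holdings Ltd.
Direct interest in Harbor Holdings Ltd: 19%.
Aggregating (R3): 3.99789% + 11.9448% + 19% = 34.94269%.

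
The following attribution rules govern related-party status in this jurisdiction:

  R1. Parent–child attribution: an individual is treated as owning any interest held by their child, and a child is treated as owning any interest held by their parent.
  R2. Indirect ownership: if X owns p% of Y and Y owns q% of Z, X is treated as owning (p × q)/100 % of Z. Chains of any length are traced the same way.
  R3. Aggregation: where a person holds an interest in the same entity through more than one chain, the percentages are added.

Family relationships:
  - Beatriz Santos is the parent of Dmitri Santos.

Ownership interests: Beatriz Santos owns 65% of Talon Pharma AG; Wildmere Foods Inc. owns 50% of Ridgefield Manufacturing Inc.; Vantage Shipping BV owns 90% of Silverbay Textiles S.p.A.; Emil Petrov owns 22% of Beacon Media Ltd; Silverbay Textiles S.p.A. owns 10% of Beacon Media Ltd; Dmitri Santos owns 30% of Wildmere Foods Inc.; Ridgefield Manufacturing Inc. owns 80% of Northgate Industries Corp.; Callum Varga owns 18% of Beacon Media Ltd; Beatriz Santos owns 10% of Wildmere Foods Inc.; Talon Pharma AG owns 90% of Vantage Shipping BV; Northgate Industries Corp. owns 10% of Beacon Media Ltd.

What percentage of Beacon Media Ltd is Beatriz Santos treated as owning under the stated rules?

6.865%

By parent–child attribution (R1), Beatriz Santos is treated as also owning Dmitri Santos's interest in Wildmere Foods Inc, giving 10% + 30% = 40%.
Chain via Wildmere Foods Inc. → Ridgefield Manufacturing Inc. → Northgate Industries Corp. (R2): 40% × 50% × 80% × 10% = 1.6% of Beacon Media Ltd.
Chain via Talon Pharma AG → Vantage Shipping BV → Silverbay Textiles S.p.A. (R2): 65% × 90% × 90% × 10% = 5.265% of Beacon Media Ltd.
Aggregating (R3): 1.6% + 5.265% = 6.865%.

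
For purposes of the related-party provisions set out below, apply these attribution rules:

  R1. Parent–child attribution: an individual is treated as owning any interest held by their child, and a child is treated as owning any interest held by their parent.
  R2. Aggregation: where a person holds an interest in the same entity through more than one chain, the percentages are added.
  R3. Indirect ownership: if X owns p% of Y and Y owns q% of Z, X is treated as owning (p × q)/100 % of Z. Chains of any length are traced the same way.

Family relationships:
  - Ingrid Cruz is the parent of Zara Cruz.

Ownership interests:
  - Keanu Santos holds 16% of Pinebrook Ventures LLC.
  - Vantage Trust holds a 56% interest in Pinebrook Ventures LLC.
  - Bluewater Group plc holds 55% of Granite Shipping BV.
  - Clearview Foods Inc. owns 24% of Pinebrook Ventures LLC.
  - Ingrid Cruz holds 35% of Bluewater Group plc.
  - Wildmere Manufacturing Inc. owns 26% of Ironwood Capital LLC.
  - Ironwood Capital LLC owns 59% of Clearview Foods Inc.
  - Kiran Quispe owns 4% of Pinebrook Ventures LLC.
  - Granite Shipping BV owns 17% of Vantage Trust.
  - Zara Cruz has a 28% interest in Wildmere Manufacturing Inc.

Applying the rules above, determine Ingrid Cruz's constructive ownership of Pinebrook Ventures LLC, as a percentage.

By parent–child attribution (R1), Ingrid Cruz is treated as owning Zara Cruz's 28% interest in Wildmere Manufacturing Inc.
Chain via Bluewater Group plc → Granite Shipping BV → Vantage Trust (R3): 35% × 55% × 17% × 56% = 1.8326% of Pinebrook Ventures LLC.
Chain via Wildmere Manufacturing Inc. → Ironwood Capital LLC → Clearview Foods Inc. (R3): 28% × 26% × 59% × 24% = 1.030848% of Pinebrook Ventures LLC.
Aggregating (R2): 1.8326% + 1.030848% = 2.863448%.

2.863448%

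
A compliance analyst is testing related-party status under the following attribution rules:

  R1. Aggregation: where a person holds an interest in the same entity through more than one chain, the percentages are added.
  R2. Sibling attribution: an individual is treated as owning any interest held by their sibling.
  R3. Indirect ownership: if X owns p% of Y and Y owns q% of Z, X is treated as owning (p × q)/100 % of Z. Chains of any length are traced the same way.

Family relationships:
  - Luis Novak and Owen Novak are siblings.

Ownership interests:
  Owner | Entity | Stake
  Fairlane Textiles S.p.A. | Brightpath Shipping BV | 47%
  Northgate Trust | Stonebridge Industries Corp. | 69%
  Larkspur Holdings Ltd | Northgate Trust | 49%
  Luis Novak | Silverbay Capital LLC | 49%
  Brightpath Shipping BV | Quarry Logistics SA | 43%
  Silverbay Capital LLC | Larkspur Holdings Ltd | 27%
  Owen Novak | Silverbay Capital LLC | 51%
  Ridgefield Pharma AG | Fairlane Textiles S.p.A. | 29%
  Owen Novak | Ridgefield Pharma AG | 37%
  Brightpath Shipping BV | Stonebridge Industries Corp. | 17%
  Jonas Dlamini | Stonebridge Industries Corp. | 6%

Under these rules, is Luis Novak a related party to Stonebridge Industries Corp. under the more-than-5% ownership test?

By sibling attribution (R2), Luis Novak is treated as also owning Owen Novak's interest in Silverbay Capital LLC, giving 49% + 51% = 100%.
By sibling attribution (R2), Luis Novak is treated as owning Owen Novak's 37% interest in Ridgefield Pharma AG.
Chain via Silverbay Capital LLC → Larkspur Holdings Ltd → Northgate Trust (R3): 100% × 27% × 49% × 69% = 9.1287% of Stonebridge Industries Corp.
Chain via Ridgefield Pharma AG → Fairlane Textiles S.p.A. → Brightpath Shipping BV (R3): 37% × 29% × 47% × 17% = 0.857327% of Stonebridge Industries Corp.
Aggregating (R1): 9.1287% + 0.857327% = 9.986027%.
9.986027% exceeds the 5% threshold, so Luis is a related party to Stonebridge Industries Corp.

Yes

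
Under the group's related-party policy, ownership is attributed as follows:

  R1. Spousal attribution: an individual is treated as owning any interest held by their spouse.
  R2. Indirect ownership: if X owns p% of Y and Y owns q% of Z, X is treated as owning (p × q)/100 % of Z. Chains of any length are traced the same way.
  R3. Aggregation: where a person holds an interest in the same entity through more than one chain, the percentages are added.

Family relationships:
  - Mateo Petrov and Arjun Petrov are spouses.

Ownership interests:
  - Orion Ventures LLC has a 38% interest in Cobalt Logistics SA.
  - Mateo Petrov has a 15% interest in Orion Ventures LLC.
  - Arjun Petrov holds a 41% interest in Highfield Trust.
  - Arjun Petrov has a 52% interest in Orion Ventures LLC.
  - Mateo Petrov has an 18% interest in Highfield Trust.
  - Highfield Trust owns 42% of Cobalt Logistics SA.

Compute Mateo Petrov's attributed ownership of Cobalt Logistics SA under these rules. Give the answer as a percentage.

50.24%

By spousal attribution (R1), Mateo Petrov is treated as also owning Arjun Petrov's interest in Orion Ventures LLC, giving 15% + 52% = 67%.
By spousal attribution (R1), Mateo Petrov is treated as also owning Arjun Petrov's interest in Highfield Trust, giving 18% + 41% = 59%.
Chain via Orion Ventures LLC (R2): 67% × 38% = 25.46% of Cobalt Logistics SA.
Chain via Highfield Trust (R2): 59% × 42% = 24.78% of Cobalt Logistics SA.
Aggregating (R3): 25.46% + 24.78% = 50.24%.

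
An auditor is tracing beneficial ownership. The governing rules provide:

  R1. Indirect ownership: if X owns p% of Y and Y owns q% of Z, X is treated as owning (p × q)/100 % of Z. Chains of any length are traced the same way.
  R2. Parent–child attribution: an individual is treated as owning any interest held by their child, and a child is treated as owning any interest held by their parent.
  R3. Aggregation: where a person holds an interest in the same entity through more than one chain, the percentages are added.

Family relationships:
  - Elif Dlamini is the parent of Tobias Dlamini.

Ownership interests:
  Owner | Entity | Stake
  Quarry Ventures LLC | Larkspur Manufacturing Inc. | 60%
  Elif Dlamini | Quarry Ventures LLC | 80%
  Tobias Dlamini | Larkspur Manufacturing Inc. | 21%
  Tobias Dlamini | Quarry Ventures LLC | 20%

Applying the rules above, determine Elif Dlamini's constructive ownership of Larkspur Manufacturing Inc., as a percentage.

By parent–child attribution (R2), Elif Dlamini is treated as also owning Tobias Dlamini's interest in Quarry Ventures LLC, giving 80% + 20% = 100%.
By parent–child attribution (R2), Elif Dlamini is treated as owning Tobias Dlamini's 21% interest in Larkspur Manufacturing Inc.
Chain via Quarry Ventures LLC (R1): 100% × 60% = 60% of Larkspur Manufacturing Inc.
Direct interest in Larkspur Manufacturing Inc: 21%.
Aggregating (R3): 60% + 21% = 81%.

81%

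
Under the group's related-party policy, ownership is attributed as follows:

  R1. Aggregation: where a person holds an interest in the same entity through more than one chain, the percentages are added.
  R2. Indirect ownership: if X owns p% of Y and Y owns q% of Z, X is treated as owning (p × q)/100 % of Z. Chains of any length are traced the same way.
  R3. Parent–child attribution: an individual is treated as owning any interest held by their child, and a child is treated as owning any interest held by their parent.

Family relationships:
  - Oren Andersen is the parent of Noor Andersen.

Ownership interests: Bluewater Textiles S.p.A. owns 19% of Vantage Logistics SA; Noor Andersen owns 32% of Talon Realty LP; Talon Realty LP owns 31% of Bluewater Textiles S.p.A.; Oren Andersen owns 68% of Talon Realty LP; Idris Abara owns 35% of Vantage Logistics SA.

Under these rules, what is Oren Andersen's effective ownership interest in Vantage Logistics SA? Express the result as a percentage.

5.89%

By parent–child attribution (R3), Oren Andersen is treated as also owning Noor Andersen's interest in Talon Realty LP, giving 68% + 32% = 100%.
Chain via Talon Realty LP → Bluewater Textiles S.p.A. (R2): 100% × 31% × 19% = 5.89% of Vantage Logistics SA.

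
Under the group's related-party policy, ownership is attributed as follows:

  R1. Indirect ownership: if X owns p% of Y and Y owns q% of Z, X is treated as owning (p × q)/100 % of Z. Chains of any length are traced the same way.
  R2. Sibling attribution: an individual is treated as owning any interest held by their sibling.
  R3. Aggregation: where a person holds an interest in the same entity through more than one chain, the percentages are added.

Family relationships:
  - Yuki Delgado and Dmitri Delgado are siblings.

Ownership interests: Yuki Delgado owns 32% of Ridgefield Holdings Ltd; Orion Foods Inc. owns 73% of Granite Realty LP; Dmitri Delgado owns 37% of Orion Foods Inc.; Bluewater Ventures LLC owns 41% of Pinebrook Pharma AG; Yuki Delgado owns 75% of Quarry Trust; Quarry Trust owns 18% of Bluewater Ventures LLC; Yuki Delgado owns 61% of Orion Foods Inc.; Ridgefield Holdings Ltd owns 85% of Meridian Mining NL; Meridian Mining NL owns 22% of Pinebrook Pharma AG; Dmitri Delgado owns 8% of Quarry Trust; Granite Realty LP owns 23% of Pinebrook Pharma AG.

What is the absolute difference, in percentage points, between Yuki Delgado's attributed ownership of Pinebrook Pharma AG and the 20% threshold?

By sibling attribution (R2), Yuki Delgado is treated as also owning Dmitri Delgado's interest in Orion Foods Inc, giving 61% + 37% = 98%.
By sibling attribution (R2), Yuki Delgado is treated as also owning Dmitri Delgado's interest in Quarry Trust, giving 75% + 8% = 83%.
Chain via Ridgefield Holdings Ltd → Meridian Mining NL (R1): 32% × 85% × 22% = 5.984% of Pinebrook Pharma AG.
Chain via Orion Foods Inc. → Granite Realty LP (R1): 98% × 73% × 23% = 16.4542% of Pinebrook Pharma AG.
Chain via Quarry Trust → Bluewater Ventures LLC (R1): 83% × 18% × 41% = 6.1254% of Pinebrook Pharma AG.
Aggregating (R3): 5.984% + 16.4542% + 6.1254% = 28.5636%.
28.5636% exceeds the 20% threshold by 8.5636 percentage points.

8.5636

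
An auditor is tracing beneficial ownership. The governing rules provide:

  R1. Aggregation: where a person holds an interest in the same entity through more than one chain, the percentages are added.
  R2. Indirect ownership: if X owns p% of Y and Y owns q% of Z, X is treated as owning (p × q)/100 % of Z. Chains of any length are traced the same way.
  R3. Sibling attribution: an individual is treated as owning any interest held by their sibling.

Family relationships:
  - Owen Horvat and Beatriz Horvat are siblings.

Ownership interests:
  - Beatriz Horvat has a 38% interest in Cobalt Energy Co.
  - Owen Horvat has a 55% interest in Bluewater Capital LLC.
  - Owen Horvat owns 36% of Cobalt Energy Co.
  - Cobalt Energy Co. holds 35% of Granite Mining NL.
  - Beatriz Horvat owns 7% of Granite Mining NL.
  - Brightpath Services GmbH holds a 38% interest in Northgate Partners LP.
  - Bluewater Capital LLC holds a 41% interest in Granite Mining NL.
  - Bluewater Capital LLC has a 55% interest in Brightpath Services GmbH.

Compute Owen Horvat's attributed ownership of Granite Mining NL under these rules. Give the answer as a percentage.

55.45%

By sibling attribution (R3), Owen Horvat is treated as also owning Beatriz Horvat's interest in Cobalt Energy Co, giving 36% + 38% = 74%.
By sibling attribution (R3), Owen Horvat is treated as owning Beatriz Horvat's 7% interest in Granite Mining NL.
Chain via Cobalt Energy Co. (R2): 74% × 35% = 25.9% of Granite Mining NL.
Chain via Bluewater Capital LLC (R2): 55% × 41% = 22.55% of Granite Mining NL.
Direct interest in Granite Mining NL: 7%.
Aggregating (R1): 25.9% + 22.55% + 7% = 55.45%.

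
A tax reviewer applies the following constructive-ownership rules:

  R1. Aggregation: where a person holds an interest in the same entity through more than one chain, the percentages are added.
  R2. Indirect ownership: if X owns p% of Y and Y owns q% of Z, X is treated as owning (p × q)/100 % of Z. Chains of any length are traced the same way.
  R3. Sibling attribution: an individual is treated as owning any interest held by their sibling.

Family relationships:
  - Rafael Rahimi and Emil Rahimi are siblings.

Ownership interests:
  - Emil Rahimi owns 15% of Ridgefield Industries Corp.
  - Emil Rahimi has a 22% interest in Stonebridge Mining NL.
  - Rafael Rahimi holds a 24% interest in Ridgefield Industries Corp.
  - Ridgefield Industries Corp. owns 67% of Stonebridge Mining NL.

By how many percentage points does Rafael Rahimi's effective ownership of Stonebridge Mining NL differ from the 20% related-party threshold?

By sibling attribution (R3), Rafael Rahimi is treated as also owning Emil Rahimi's interest in Ridgefield Industries Corp, giving 24% + 15% = 39%.
By sibling attribution (R3), Rafael Rahimi is treated as owning Emil Rahimi's 22% interest in Stonebridge Mining NL.
Chain via Ridgefield Industries Corp. (R2): 39% × 67% = 26.13% of Stonebridge Mining NL.
Direct interest in Stonebridge Mining NL: 22%.
Aggregating (R1): 26.13% + 22% = 48.13%.
48.13% exceeds the 20% threshold by 28.13 percentage points.

28.13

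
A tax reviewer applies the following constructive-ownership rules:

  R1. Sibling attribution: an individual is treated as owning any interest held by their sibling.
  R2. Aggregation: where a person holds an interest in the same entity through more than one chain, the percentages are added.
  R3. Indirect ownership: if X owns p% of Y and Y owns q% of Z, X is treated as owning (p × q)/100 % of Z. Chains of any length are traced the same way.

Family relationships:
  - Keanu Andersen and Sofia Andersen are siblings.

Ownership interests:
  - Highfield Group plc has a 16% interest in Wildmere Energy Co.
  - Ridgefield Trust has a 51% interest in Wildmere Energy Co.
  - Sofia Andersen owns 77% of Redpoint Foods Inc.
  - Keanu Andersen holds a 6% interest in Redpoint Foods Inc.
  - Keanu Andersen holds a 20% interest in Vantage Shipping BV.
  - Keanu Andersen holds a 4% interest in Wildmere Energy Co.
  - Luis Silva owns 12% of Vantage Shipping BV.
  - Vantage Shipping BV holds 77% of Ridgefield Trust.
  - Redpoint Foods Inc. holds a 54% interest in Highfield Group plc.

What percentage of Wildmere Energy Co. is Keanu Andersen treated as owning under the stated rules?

By sibling attribution (R1), Keanu Andersen is treated as also owning Sofia Andersen's interest in Redpoint Foods Inc, giving 6% + 77% = 83%.
Chain via Redpoint Foods Inc. → Highfield Group plc (R3): 83% × 54% × 16% = 7.1712% of Wildmere Energy Co.
Chain via Vantage Shipping BV → Ridgefield Trust (R3): 20% × 77% × 51% = 7.854% of Wildmere Energy Co.
Direct interest in Wildmere Energy Co: 4%.
Aggregating (R2): 7.1712% + 7.854% + 4% = 19.0252%.

19.0252%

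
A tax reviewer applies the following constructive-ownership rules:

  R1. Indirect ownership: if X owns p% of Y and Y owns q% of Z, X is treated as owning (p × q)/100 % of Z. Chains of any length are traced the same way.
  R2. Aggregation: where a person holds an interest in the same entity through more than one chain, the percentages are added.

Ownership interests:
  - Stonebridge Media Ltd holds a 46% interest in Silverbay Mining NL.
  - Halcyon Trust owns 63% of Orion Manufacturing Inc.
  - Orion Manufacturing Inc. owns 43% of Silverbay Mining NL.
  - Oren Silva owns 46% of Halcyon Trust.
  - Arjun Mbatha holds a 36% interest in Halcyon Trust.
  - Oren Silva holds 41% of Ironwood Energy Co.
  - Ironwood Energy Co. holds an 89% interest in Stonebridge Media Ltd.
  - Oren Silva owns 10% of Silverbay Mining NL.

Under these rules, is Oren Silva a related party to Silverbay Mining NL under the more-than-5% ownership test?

Yes

Chain via Halcyon Trust → Orion Manufacturing Inc. (R1): 46% × 63% × 43% = 12.4614% of Silverbay Mining NL.
Chain via Ironwood Energy Co. → Stonebridge Media Ltd (R1): 41% × 89% × 46% = 16.7854% of Silverbay Mining NL.
Direct interest in Silverbay Mining NL: 10%.
Aggregating (R2): 12.4614% + 16.7854% + 10% = 39.2468%.
39.2468% exceeds the 5% threshold, so Oren is a related party to Silverbay Mining NL.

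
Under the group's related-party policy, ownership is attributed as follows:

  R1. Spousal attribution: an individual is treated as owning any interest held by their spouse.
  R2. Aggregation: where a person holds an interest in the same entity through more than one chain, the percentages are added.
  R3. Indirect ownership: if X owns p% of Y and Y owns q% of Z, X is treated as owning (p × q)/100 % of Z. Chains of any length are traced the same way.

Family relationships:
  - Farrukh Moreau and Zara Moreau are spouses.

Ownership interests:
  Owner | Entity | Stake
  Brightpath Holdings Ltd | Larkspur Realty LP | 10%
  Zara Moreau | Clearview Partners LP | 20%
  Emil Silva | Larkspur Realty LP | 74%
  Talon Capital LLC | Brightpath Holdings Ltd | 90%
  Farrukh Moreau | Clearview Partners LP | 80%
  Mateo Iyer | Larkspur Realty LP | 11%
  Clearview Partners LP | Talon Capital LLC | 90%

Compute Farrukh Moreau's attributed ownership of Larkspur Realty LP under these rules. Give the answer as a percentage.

By spousal attribution (R1), Farrukh Moreau is treated as also owning Zara Moreau's interest in Clearview Partners LP, giving 80% + 20% = 100%.
Chain via Clearview Partners LP → Talon Capital LLC → Brightpath Holdings Ltd (R3): 100% × 90% × 90% × 10% = 8.1% of Larkspur Realty LP.

8.1%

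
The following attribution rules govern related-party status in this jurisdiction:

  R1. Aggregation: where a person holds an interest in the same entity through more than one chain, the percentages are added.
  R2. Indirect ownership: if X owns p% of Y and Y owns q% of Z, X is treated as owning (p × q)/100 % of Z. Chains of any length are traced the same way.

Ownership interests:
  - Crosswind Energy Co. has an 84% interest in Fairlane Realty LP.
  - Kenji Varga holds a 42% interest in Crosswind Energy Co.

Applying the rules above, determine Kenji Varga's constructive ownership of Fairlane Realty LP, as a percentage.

35.28%

Chain via Crosswind Energy Co. (R2): 42% × 84% = 35.28% of Fairlane Realty LP.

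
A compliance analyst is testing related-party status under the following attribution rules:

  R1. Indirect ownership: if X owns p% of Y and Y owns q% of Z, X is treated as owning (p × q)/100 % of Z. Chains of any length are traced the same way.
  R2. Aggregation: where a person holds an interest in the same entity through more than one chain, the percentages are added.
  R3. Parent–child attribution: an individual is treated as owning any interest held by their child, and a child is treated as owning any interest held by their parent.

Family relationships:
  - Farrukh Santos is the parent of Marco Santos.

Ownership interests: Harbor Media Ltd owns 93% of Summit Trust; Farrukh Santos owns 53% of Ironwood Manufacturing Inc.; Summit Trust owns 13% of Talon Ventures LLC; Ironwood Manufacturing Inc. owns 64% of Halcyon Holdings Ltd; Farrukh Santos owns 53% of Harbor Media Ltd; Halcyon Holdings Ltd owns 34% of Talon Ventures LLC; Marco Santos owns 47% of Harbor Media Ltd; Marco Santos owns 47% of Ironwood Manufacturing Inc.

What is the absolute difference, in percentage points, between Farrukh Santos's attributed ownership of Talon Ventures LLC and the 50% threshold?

By parent–child attribution (R3), Farrukh Santos is treated as also owning Marco Santos's interest in Ironwood Manufacturing Inc, giving 53% + 47% = 100%.
By parent–child attribution (R3), Farrukh Santos is treated as also owning Marco Santos's interest in Harbor Media Ltd, giving 53% + 47% = 100%.
Chain via Ironwood Manufacturing Inc. → Halcyon Holdings Ltd (R1): 100% × 64% × 34% = 21.76% of Talon Ventures LLC.
Chain via Harbor Media Ltd → Summit Trust (R1): 100% × 93% × 13% = 12.09% of Talon Ventures LLC.
Aggregating (R2): 21.76% + 12.09% = 33.85%.
33.85% falls short of the 50% threshold by 16.15 percentage points.

16.15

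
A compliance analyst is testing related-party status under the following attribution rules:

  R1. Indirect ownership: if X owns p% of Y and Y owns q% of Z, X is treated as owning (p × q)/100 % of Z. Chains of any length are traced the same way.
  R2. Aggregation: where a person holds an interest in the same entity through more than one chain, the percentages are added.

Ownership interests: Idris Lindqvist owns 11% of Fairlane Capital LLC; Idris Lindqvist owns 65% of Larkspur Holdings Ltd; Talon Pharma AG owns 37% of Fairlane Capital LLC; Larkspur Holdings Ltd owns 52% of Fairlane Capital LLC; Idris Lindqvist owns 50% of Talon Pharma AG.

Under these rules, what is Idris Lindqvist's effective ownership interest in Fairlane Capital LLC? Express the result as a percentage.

Chain via Larkspur Holdings Ltd (R1): 65% × 52% = 33.8% of Fairlane Capital LLC.
Chain via Talon Pharma AG (R1): 50% × 37% = 18.5% of Fairlane Capital LLC.
Direct interest in Fairlane Capital LLC: 11%.
Aggregating (R2): 33.8% + 18.5% + 11% = 63.3%.

63.3%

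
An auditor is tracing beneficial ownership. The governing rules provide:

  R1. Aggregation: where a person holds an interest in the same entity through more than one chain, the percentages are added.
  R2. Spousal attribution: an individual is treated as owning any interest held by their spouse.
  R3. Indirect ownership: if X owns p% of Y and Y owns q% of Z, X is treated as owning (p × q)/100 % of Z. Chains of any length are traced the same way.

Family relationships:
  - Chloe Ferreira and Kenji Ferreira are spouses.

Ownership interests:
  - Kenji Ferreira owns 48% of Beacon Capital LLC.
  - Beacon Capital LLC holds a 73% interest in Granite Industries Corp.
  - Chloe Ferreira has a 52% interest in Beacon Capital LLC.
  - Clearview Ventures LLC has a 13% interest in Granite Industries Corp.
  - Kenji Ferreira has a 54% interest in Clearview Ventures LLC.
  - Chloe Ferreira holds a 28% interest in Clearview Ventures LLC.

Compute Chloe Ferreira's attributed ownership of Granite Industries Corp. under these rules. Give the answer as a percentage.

By spousal attribution (R2), Chloe Ferreira is treated as also owning Kenji Ferreira's interest in Clearview Ventures LLC, giving 28% + 54% = 82%.
By spousal attribution (R2), Chloe Ferreira is treated as also owning Kenji Ferreira's interest in Beacon Capital LLC, giving 52% + 48% = 100%.
Chain via Clearview Ventures LLC (R3): 82% × 13% = 10.66% of Granite Industries Corp.
Chain via Beacon Capital LLC (R3): 100% × 73% = 73% of Granite Industries Corp.
Aggregating (R1): 10.66% + 73% = 83.66%.

83.66%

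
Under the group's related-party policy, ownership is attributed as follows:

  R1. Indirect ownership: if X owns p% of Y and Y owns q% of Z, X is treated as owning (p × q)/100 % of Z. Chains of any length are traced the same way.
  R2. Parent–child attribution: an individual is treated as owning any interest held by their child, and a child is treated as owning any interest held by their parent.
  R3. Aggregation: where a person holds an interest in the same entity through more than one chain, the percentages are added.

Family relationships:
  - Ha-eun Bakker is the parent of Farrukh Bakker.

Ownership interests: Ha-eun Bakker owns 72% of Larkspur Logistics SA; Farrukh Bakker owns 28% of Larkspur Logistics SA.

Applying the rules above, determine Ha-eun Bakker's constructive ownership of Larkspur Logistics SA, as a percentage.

100%

By parent–child attribution (R2), Ha-eun Bakker is treated as also owning Farrukh Bakker's interest in Larkspur Logistics SA, giving 72% + 28% = 100%.
Direct interest in Larkspur Logistics SA: 100%.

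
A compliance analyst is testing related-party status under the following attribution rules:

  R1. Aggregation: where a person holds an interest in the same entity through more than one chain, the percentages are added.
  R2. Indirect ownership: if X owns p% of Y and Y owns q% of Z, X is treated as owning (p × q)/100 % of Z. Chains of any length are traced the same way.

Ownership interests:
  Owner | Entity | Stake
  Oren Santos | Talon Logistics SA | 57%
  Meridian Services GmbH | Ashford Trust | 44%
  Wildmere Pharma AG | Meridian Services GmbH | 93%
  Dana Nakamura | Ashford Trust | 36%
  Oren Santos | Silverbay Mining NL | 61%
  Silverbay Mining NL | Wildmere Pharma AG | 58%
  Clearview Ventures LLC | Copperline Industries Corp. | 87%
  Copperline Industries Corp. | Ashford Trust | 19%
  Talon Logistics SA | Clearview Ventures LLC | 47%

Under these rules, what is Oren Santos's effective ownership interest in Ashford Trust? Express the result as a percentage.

Chain via Silverbay Mining NL → Wildmere Pharma AG → Meridian Services GmbH (R2): 61% × 58% × 93% × 44% = 14.477496% of Ashford Trust.
Chain via Talon Logistics SA → Clearview Ventures LLC → Copperline Industries Corp. (R2): 57% × 47% × 87% × 19% = 4.428387% of Ashford Trust.
Aggregating (R1): 14.477496% + 4.428387% = 18.905883%.

18.905883%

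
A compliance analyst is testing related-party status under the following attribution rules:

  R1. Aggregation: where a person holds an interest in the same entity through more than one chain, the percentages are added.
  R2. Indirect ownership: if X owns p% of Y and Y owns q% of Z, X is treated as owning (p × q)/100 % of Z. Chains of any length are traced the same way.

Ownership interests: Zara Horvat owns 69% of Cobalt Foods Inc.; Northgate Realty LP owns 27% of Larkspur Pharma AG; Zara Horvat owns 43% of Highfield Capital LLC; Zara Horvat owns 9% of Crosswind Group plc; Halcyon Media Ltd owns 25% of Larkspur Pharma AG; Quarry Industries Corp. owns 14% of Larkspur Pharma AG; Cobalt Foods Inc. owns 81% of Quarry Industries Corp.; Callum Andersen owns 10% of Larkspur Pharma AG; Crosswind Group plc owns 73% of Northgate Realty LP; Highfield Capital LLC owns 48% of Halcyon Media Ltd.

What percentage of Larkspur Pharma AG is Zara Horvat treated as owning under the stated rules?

14.7585%

Chain via Highfield Capital LLC → Halcyon Media Ltd (R2): 43% × 48% × 25% = 5.16% of Larkspur Pharma AG.
Chain via Cobalt Foods Inc. → Quarry Industries Corp. (R2): 69% × 81% × 14% = 7.8246% of Larkspur Pharma AG.
Chain via Crosswind Group plc → Northgate Realty LP (R2): 9% × 73% × 27% = 1.7739% of Larkspur Pharma AG.
Aggregating (R1): 5.16% + 7.8246% + 1.7739% = 14.7585%.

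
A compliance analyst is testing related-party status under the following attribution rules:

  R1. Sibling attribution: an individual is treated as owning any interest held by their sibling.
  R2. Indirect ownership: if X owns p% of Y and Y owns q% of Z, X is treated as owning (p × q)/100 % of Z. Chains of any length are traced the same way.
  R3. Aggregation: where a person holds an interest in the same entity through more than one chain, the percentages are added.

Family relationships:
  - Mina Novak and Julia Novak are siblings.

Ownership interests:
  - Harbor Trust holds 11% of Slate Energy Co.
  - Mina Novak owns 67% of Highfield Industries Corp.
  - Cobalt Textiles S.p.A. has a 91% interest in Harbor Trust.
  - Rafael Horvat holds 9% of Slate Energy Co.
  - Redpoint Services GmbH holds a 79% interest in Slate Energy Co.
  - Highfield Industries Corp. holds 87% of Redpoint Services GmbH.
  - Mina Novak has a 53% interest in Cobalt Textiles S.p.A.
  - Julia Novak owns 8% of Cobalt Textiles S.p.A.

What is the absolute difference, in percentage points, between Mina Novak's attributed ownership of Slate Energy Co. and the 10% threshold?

By sibling attribution (R1), Mina Novak is treated as also owning Julia Novak's interest in Cobalt Textiles S.p.A, giving 53% + 8% = 61%.
Chain via Cobalt Textiles S.p.A. → Harbor Trust (R2): 61% × 91% × 11% = 6.1061% of Slate Energy Co.
Chain via Highfield Industries Corp. → Redpoint Services GmbH (R2): 67% × 87% × 79% = 46.0491% of Slate Energy Co.
Aggregating (R3): 6.1061% + 46.0491% = 52.1552%.
52.1552% exceeds the 10% threshold by 42.1552 percentage points.

42.1552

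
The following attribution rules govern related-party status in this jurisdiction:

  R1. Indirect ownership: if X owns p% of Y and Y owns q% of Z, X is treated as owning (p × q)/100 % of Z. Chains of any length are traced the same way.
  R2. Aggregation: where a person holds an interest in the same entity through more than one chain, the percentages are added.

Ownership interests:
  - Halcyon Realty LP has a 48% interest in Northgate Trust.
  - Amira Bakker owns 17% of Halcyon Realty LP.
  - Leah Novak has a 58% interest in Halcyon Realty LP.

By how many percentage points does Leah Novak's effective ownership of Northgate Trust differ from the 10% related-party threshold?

Chain via Halcyon Realty LP (R1): 58% × 48% = 27.84% of Northgate Trust.
27.84% exceeds the 10% threshold by 17.84 percentage points.

17.84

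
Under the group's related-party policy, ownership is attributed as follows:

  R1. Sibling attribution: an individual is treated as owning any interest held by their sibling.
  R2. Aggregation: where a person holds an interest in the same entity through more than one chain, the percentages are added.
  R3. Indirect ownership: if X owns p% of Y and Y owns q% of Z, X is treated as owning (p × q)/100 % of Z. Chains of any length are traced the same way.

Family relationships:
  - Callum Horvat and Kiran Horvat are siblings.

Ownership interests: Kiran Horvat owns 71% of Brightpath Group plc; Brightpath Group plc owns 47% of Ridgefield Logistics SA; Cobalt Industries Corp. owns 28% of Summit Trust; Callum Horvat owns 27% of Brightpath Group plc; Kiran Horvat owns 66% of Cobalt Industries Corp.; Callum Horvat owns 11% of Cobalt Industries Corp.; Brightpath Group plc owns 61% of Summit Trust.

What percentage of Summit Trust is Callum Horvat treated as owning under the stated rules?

81.34%

By sibling attribution (R1), Callum Horvat is treated as also owning Kiran Horvat's interest in Brightpath Group plc, giving 27% + 71% = 98%.
By sibling attribution (R1), Callum Horvat is treated as also owning Kiran Horvat's interest in Cobalt Industries Corp, giving 11% + 66% = 77%.
Chain via Brightpath Group plc (R3): 98% × 61% = 59.78% of Summit Trust.
Chain via Cobalt Industries Corp. (R3): 77% × 28% = 21.56% of Summit Trust.
Aggregating (R2): 59.78% + 21.56% = 81.34%.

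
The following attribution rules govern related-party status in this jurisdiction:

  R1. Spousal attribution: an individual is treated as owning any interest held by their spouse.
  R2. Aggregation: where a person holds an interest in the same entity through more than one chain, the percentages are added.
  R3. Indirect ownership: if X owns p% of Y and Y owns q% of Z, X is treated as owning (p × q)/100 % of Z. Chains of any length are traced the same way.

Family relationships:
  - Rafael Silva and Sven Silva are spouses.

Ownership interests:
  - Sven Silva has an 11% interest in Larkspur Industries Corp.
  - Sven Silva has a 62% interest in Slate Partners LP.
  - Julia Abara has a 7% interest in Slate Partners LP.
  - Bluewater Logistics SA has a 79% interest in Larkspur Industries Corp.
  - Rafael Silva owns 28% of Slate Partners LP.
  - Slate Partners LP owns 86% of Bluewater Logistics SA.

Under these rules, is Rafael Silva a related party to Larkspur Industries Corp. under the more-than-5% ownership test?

By spousal attribution (R1), Rafael Silva is treated as also owning Sven Silva's interest in Slate Partners LP, giving 28% + 62% = 90%.
By spousal attribution (R1), Rafael Silva is treated as owning Sven Silva's 11% interest in Larkspur Industries Corp.
Chain via Slate Partners LP → Bluewater Logistics SA (R3): 90% × 86% × 79% = 61.146% of Larkspur Industries Corp.
Direct interest in Larkspur Industries Corp: 11%.
Aggregating (R2): 61.146% + 11% = 72.146%.
72.146% exceeds the 5% threshold, so Rafael is a related party to Larkspur Industries Corp.

Yes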